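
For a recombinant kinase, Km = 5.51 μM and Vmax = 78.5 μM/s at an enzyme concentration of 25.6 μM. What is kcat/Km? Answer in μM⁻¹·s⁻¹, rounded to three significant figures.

kcat = Vmax/[E]total = 78.5/25.6 = 3.07 s⁻¹.
kcat/Km = 3.07/5.51 = 0.557 μM⁻¹·s⁻¹.

0.557 μM⁻¹·s⁻¹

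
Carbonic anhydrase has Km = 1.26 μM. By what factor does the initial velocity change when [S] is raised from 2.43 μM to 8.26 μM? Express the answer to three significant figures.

1.32

Since Vmax cancels, v₂/v₁ = [S]₂(Km+[S]₁) / [S]₁(Km+[S]₂).
= 8.26×(1.26+2.43) / (2.43×(1.26+8.26)) = 30.48/23.13 = 1.32.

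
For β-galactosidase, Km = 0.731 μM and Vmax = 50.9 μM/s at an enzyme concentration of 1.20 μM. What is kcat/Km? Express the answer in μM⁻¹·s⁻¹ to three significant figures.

58.0 μM⁻¹·s⁻¹

kcat = Vmax/[E]total = 50.9/1.20 = 42.4 s⁻¹.
kcat/Km = 42.4/0.731 = 58.0 μM⁻¹·s⁻¹.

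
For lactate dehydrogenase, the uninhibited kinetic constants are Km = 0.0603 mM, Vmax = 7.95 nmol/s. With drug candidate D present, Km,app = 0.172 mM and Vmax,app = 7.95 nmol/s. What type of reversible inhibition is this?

competitive

Km increases (0.0603 → 0.172 mM) while Vmax is unchanged — the hallmark of competitive inhibition.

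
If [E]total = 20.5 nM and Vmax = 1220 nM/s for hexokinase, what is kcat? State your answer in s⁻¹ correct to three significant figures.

59.5 s⁻¹

kcat = Vmax/[E]total = 1220 nM/s / 20.5 nM = 59.5 s⁻¹.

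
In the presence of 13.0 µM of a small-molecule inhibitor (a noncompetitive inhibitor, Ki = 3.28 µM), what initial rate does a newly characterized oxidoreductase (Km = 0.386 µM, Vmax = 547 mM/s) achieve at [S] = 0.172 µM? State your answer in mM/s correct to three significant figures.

34.0 mM/s

α = 1 + [I]/Ki = 1 + 13.0/3.28 = 4.963.
For a noncompetitive inhibitor, Vmax is reduced to Vmax/α while Km is unchanged: Km,app = 0.386 µM, Vmax,app = 110 mM/s.
v = Vmax,app·[S]/(Km,app + [S]) = 110 × 0.172/(0.386 + 0.172) = 34.0 mM/s.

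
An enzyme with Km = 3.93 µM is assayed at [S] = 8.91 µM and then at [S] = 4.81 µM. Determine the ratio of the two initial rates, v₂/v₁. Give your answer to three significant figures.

0.793

The fractional saturations are [S]/(Km+[S]) = 8.91/12.84 = 0.6939 and 4.81/8.740 = 0.5503.
v₂/v₁ is just their ratio: 0.5503/0.6939 = 0.793.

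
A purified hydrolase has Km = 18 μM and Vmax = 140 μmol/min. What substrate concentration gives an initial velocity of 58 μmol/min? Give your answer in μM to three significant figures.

The required fractional saturation is v/Vmax = 58/140 = 0.4143.
Then [S]/(Km+[S]) = 0.4143 ⇒ [S] = 18 × 0.4143/(1 − 0.4143) = 12.7 μM.

12.7 μM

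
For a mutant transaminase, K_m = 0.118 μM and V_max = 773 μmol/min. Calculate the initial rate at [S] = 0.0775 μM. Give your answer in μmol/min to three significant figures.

[S]/(Km+[S]) = 0.0775/0.1955 = 0.3964, the fractional saturation.
v = 0.3964 × Vmax = 0.3964 × 773 = 306 μmol/min.

306 μmol/min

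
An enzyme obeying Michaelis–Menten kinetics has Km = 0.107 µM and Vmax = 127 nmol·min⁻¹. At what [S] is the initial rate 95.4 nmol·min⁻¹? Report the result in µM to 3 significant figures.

0.323 µM

Rearranging v = Vmax[S]/(Km+[S]) gives [S] = Km·v/(Vmax − v).
[S] = 0.107 × 95.4 / (127 − 95.4) = 10.21/31.60 = 0.323 µM.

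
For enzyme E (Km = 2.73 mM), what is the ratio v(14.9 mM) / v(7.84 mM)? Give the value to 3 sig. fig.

The fractional saturations are [S]/(Km+[S]) = 7.84/10.57 = 0.7417 and 14.9/17.63 = 0.8452.
v₂/v₁ is just their ratio: 0.8452/0.7417 = 1.14.

1.14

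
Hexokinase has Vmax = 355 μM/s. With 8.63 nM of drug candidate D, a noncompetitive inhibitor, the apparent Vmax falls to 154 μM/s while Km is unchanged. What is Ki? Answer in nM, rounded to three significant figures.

Noncompetitive: Vmax,app = Vmax/α with α = 1 + [I]/Ki.
α = Vmax/Vmax,app = 355/154 = 2.305.
Since α = 1 + [I]/Ki, [I]/Ki = 2.305 − 1 = 1.305 and Ki = 8.63/1.305 = 6.61 nM.

6.61 nM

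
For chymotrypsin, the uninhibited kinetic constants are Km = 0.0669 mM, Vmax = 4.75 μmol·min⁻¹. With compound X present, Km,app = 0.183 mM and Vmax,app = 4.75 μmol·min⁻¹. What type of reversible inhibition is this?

Km increases (0.0669 → 0.183 mM) while Vmax is unchanged — the hallmark of competitive inhibition.

competitive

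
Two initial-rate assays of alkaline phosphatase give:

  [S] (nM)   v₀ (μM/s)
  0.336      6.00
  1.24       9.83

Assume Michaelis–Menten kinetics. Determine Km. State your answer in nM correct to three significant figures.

From v = Vmax[S]/(Km+[S]), each point gives Vmax = v(Km+[S])/[S].
Equating: 6.00(Km+0.336)/0.336 = 9.83(Km+1.24)/1.24.
17.86·Km + 6.00 = 7.927·Km + 9.83, so (17.86 − 7.927)·Km = 9.83 − 6.00.
Km = 3.830/9.930 = 0.386 nM; then Vmax = 6.00(0.386+0.336)/0.336 = 12.9 μM/s.

0.386 nM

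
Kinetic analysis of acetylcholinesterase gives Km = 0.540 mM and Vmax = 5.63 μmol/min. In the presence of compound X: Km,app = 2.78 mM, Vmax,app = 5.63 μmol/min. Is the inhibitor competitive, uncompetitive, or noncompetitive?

competitive

Km increases (0.540 → 2.78 mM) while Vmax is unchanged — the hallmark of competitive inhibition.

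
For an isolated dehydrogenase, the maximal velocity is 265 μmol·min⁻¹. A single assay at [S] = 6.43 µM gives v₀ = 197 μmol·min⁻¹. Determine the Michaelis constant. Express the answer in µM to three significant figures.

From v = Vmax[S]/(Km+[S]), Km = [S](Vmax − v)/v.
Km = 6.43 × (265 − 197) / 197 = 437.2/197 = 2.22 µM.

2.22 µM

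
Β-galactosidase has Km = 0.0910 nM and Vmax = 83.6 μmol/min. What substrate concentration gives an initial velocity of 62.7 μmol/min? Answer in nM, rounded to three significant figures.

0.273 nM

Rearranging v = Vmax[S]/(Km+[S]) gives [S] = Km·v/(Vmax − v).
[S] = 0.0910 × 62.7 / (83.6 − 62.7) = 5.706/20.90 = 0.273 nM.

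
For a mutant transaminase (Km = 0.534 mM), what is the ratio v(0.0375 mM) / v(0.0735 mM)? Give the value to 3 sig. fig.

0.542

Since Vmax cancels, v₂/v₁ = [S]₂(Km+[S]₁) / [S]₁(Km+[S]₂).
= 0.0375×(0.534+0.0735) / (0.0735×(0.534+0.0375)) = 0.02278/0.04201 = 0.542.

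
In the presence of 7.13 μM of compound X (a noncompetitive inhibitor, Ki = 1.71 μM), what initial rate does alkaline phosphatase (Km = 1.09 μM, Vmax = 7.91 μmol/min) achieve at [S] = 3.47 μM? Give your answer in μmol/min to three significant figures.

1.16 μmol/min

α = 1 + [I]/Ki = 1 + 7.13/1.71 = 5.170.
For a noncompetitive inhibitor, Vmax is reduced to Vmax/α while Km is unchanged: Km,app = 1.09 μM, Vmax,app = 1.53 μmol/min.
v = Vmax,app·[S]/(Km,app + [S]) = 1.53 × 3.47/(1.09 + 3.47) = 1.16 μmol/min.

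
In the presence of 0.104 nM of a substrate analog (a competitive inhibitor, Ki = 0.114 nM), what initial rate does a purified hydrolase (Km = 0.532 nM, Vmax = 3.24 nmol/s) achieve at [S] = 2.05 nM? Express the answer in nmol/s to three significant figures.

2.17 nmol/s

With α = 1 + [I]/Ki = 1 + 0.104/0.114 = 1.912, the competitive rate law is v = Vmax[S] / (αKm + [S]).
v = 3.24×2.05 / (1.912×0.532 + 2.05) = 6.642/3.067 = 2.17 nmol/s.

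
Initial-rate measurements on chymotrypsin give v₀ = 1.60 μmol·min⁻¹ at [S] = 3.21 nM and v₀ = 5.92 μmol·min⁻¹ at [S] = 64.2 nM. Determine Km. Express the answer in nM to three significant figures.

10.6 nM

In reciprocal form, 1/v = (Km/Vmax)·(1/[S]) + 1/Vmax. The two points give (1/[S], 1/v) = (0.3115, 0.6250) and (0.01558, 0.1689).
Slope = (0.6250 − 0.1689)/(0.3115 − 0.01558) = 1.541; intercept = 0.6250 − 1.541×0.3115 = 0.1449.
Vmax = 1/intercept = 6.90 μmol·min⁻¹; Km = slope × Vmax = 1.541 × 6.90 = 10.6 nM.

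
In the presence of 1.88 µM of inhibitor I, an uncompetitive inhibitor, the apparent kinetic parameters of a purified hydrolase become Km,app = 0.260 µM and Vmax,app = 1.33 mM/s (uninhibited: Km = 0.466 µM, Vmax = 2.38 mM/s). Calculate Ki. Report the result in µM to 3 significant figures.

2.38 µM

Uncompetitive: Vmax,app = Vmax/α (and Km,app = Km/α) with α = 1 + [I]/Ki.
α = Vmax/Vmax,app = 2.38/1.33 = 1.789.
Since α = 1 + [I]/Ki, [I]/Ki = 1.789 − 1 = 0.7895 and Ki = 1.88/0.7895 = 2.38 µM.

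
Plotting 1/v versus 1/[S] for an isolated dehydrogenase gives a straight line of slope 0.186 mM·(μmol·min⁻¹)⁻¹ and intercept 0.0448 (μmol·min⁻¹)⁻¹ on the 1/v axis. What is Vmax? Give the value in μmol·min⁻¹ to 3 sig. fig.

The y-intercept of a Lineweaver–Burk plot equals 1/Vmax, so Vmax = 1/0.0448 = 22.3 μmol·min⁻¹.

22.3 μmol·min⁻¹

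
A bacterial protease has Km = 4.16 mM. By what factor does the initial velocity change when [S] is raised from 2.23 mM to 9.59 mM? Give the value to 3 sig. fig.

The fractional saturations are [S]/(Km+[S]) = 2.23/6.390 = 0.3490 and 9.59/13.75 = 0.6975.
v₂/v₁ is just their ratio: 0.6975/0.3490 = 2.00.

2.00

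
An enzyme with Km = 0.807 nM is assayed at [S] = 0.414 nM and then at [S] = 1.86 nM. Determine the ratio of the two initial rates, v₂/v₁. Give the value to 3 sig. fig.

2.06

Since Vmax cancels, v₂/v₁ = [S]₂(Km+[S]₁) / [S]₁(Km+[S]₂).
= 1.86×(0.807+0.414) / (0.414×(0.807+1.86)) = 2.271/1.104 = 2.06.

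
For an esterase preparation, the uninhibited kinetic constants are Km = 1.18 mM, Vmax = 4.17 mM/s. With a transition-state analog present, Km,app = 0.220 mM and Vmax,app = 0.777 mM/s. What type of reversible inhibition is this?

uncompetitive

Both Km and Vmax decrease by the same factor (~5.37-fold) — characteristic of uncompetitive inhibition.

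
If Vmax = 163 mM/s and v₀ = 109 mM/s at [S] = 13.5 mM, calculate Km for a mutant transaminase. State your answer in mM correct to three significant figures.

v/Vmax = 109/163 = 0.6687 = [S]/(Km+[S]).
So Km + [S] = [S]/0.6687 = 20.19 mM, giving Km = 20.19 − 13.5 = 6.69 mM.

6.69 mM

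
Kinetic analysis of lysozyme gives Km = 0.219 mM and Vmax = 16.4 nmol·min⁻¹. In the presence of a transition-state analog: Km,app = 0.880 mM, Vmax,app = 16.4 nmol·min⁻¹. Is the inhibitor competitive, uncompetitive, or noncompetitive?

competitive

Km increases (0.219 → 0.880 mM) while Vmax is unchanged — the hallmark of competitive inhibition.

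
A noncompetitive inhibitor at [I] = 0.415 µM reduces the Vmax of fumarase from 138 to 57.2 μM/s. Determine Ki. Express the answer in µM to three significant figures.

Noncompetitive: Vmax,app = Vmax/α with α = 1 + [I]/Ki.
α = Vmax/Vmax,app = 138/57.2 = 2.413.
Since α = 1 + [I]/Ki, [I]/Ki = 2.413 − 1 = 1.413 and Ki = 0.415/1.413 = 0.294 µM.

0.294 µM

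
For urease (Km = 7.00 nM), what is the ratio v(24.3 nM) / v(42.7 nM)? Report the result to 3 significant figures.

0.904

The fractional saturations are [S]/(Km+[S]) = 42.7/49.70 = 0.8592 and 24.3/31.30 = 0.7764.
v₂/v₁ is just their ratio: 0.7764/0.8592 = 0.904.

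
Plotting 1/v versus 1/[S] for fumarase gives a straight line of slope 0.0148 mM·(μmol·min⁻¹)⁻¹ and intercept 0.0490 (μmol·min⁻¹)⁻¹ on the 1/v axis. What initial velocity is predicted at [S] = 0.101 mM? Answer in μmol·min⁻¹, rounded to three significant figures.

5.11 μmol·min⁻¹

The y-intercept is 1/Vmax, so Vmax = 1/0.0490 = 20.4 μmol·min⁻¹.
The slope is Km/Vmax, so Km = 0.0148 × 20.4 = 0.302 mM.
Then v = 20.4 × 0.101/(0.302 + 0.101) = 5.11 μmol·min⁻¹.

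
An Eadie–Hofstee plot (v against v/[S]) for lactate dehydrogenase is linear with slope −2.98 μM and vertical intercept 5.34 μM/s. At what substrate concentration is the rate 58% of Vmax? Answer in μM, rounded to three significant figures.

4.12 μM

The Eadie–Hofstee slope gives Km = 2.98 μM (slope = −Km).
v/Vmax = [S]/(Km+[S]) = 0.58 ⇒ [S] = Km·0.58/(1−0.58) = 2.98 × 1.381 = 4.12 μM.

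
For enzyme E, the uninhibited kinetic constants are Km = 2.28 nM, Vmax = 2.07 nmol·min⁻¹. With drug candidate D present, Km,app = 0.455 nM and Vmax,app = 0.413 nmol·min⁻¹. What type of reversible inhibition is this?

Both Km and Vmax decrease by the same factor (~5.01-fold) — characteristic of uncompetitive inhibition.

uncompetitive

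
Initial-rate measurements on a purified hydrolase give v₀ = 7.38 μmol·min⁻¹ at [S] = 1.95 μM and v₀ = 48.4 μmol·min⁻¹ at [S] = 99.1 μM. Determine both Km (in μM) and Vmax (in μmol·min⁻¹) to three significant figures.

In reciprocal form, 1/v = (Km/Vmax)·(1/[S]) + 1/Vmax. The two points give (1/[S], 1/v) = (0.5128, 0.1355) and (0.01009, 0.02066).
Slope = (0.1355 − 0.02066)/(0.5128 − 0.01009) = 0.2284; intercept = 0.1355 − 0.2284×0.5128 = 0.01836.
Vmax = 1/intercept = 54.5 μmol·min⁻¹; Km = slope × Vmax = 0.2284 × 54.5 = 12.4 μM.

Km = 12.4 μM; Vmax = 54.5 μmol·min⁻¹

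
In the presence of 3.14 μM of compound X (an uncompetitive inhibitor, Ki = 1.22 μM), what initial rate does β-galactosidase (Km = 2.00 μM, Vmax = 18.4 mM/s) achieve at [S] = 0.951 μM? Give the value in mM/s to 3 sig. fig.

3.24 mM/s

α = 1 + [I]/Ki = 1 + 3.14/1.22 = 3.574.
For an uncompetitive inhibitor, both parameters are divided by α, giving Vmax/α and Km/α: Km,app = 0.560 μM, Vmax,app = 5.15 mM/s.
v = Vmax,app·[S]/(Km,app + [S]) = 5.15 × 0.951/(0.560 + 0.951) = 3.24 mM/s.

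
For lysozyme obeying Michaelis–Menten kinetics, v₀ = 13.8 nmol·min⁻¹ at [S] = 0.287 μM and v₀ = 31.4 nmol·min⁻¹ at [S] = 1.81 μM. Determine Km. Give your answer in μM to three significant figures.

0.573 μM

In reciprocal form, 1/v = (Km/Vmax)·(1/[S]) + 1/Vmax. The two points give (1/[S], 1/v) = (3.484, 0.07246) and (0.5525, 0.03185).
Slope = (0.07246 − 0.03185)/(3.484 − 0.5525) = 0.01385; intercept = 0.07246 − 0.01385×3.484 = 0.02419.
Vmax = 1/intercept = 41.3 nmol·min⁻¹; Km = slope × Vmax = 0.01385 × 41.3 = 0.573 μM.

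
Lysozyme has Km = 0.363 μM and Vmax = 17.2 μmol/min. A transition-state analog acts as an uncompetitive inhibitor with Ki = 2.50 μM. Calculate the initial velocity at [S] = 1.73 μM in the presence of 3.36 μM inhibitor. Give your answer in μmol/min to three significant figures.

6.73 μmol/min

α = 1 + [I]/Ki = 1 + 3.36/2.50 = 2.344.
For an uncompetitive inhibitor, both parameters are divided by α, giving Vmax/α and Km/α: Km,app = 0.155 μM, Vmax,app = 7.34 μmol/min.
v = Vmax,app·[S]/(Km,app + [S]) = 7.34 × 1.73/(0.155 + 1.73) = 6.73 μmol/min.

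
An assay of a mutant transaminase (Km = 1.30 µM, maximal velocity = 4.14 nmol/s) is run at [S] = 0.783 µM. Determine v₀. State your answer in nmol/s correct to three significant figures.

1.56 nmol/s

v = Vmax·[S]/(Km + [S]) = 4.14 × 0.783 / (1.30 + 0.783)
  = 3.242 / 2.083 = 1.56 nmol/s.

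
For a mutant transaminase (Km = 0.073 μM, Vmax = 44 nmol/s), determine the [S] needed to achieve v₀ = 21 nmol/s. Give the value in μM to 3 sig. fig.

0.0667 μM

The required fractional saturation is v/Vmax = 21/44 = 0.4773.
Then [S]/(Km+[S]) = 0.4773 ⇒ [S] = 0.073 × 0.4773/(1 − 0.4773) = 0.0667 μM.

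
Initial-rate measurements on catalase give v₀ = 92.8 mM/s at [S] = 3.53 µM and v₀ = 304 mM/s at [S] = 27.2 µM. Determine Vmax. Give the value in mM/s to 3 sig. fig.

In reciprocal form, 1/v = (Km/Vmax)·(1/[S]) + 1/Vmax. The two points give (1/[S], 1/v) = (0.2833, 0.01078) and (0.03676, 0.003289).
Slope = (0.01078 − 0.003289)/(0.2833 − 0.03676) = 0.03037; intercept = 0.01078 − 0.03037×0.2833 = 0.002173.
Vmax = 1/intercept = 460 mM/s; Km = slope × Vmax = 0.03037 × 460 = 14.0 µM.

460 mM/s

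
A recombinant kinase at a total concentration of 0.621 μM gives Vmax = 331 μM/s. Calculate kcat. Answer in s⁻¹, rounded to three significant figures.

kcat = Vmax/[E]total = 331 μM/s / 0.621 μM = 533 s⁻¹.

533 s⁻¹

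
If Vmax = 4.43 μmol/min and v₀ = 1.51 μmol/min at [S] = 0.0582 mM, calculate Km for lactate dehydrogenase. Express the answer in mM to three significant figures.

0.113 mM

v/Vmax = 1.51/4.43 = 0.3409 = [S]/(Km+[S]).
So Km + [S] = [S]/0.3409 = 0.1707 mM, giving Km = 0.1707 − 0.0582 = 0.113 mM.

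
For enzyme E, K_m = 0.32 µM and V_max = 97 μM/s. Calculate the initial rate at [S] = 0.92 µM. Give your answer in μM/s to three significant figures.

72.0 μM/s

[S]/(Km+[S]) = 0.92/1.240 = 0.7419, the fractional saturation.
v = 0.7419 × Vmax = 0.7419 × 97 = 72.0 μM/s.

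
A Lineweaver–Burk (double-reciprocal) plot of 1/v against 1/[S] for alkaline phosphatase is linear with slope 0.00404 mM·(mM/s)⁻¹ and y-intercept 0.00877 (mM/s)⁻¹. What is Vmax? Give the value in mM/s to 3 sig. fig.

The y-intercept of a Lineweaver–Burk plot equals 1/Vmax, so Vmax = 1/0.00877 = 114 mM/s.

114 mM/s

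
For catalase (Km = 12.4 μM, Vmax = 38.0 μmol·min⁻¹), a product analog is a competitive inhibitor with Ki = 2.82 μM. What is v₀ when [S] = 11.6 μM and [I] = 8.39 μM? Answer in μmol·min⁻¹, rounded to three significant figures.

7.24 μmol·min⁻¹

With α = 1 + [I]/Ki = 1 + 8.39/2.82 = 3.975, the competitive rate law is v = Vmax[S] / (αKm + [S]).
v = 38.0×11.6 / (3.975×12.4 + 11.6) = 440.8/60.89 = 7.24 μmol·min⁻¹.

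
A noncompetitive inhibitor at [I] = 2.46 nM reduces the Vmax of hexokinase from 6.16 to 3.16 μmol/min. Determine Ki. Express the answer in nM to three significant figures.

2.59 nM

Noncompetitive: Vmax,app = Vmax/α with α = 1 + [I]/Ki.
α = Vmax/Vmax,app = 6.16/3.16 = 1.949.
Since α = 1 + [I]/Ki, [I]/Ki = 1.949 − 1 = 0.9494 and Ki = 2.46/0.9494 = 2.59 nM.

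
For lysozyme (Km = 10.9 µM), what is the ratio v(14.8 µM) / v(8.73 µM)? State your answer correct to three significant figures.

Since Vmax cancels, v₂/v₁ = [S]₂(Km+[S]₁) / [S]₁(Km+[S]₂).
= 14.8×(10.9+8.73) / (8.73×(10.9+14.8)) = 290.5/224.4 = 1.29.

1.29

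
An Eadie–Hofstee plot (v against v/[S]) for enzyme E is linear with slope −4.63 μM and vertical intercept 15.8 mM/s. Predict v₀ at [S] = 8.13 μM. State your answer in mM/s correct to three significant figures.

In the Eadie–Hofstee form v = Vmax − Km·(v/[S]), the slope is −Km and the intercept is Vmax, so Km = 4.63 μM and Vmax = 15.8 mM/s.
v = 15.8 × 8.13/(4.63 + 8.13) = 10.1 mM/s.

10.1 mM/s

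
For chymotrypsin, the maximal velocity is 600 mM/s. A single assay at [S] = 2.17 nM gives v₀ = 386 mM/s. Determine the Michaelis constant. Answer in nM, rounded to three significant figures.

v/Vmax = 386/600 = 0.6433 = [S]/(Km+[S]).
So Km + [S] = [S]/0.6433 = 3.373 nM, giving Km = 3.373 − 2.17 = 1.20 nM.

1.20 nM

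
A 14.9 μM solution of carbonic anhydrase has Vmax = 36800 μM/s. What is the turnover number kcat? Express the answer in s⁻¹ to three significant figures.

2470 s⁻¹

kcat = Vmax/[E]total = 36800 μM/s / 14.9 μM = 2470 s⁻¹.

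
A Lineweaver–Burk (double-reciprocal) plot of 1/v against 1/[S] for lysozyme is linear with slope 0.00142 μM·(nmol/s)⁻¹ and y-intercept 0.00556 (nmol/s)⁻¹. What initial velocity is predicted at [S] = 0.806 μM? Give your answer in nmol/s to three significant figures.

The y-intercept is 1/Vmax, so Vmax = 1/0.00556 = 180 nmol/s.
The slope is Km/Vmax, so Km = 0.00142 × 180 = 0.255 μM.
Then v = 180 × 0.806/(0.255 + 0.806) = 137 nmol/s.

137 nmol/s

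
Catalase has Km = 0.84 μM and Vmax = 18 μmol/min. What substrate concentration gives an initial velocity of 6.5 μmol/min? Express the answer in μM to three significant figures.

0.475 μM

Rearranging v = Vmax[S]/(Km+[S]) gives [S] = Km·v/(Vmax − v).
[S] = 0.84 × 6.5 / (18 − 6.5) = 5.460/11.50 = 0.475 μM.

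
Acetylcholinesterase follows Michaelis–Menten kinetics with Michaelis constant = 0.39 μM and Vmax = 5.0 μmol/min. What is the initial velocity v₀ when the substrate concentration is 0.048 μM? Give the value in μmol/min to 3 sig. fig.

v = Vmax·[S]/(Km + [S]) = 5.0 × 0.048 / (0.39 + 0.048)
  = 0.2400 / 0.4380 = 0.548 μmol/min.

0.548 μmol/min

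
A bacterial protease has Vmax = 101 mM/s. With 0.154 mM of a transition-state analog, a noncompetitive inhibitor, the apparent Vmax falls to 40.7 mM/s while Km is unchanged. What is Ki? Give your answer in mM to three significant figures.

Noncompetitive: Vmax,app = Vmax/α with α = 1 + [I]/Ki.
α = Vmax/Vmax,app = 101/40.7 = 2.482.
Ki = [I]/(α − 1) = 0.154/1.482 = 0.104 mM.

0.104 mM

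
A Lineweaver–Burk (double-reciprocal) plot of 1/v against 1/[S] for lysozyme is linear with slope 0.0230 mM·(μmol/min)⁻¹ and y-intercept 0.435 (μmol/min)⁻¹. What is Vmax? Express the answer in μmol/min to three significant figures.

The y-intercept of a Lineweaver–Burk plot equals 1/Vmax, so Vmax = 1/0.435 = 2.30 μmol/min.

2.30 μmol/min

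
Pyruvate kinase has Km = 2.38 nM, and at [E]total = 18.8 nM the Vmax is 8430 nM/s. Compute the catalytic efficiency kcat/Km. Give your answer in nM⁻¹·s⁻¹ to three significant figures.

kcat = Vmax/[E]total = 8430/18.8 = 448 s⁻¹.
kcat/Km = 448/2.38 = 188 nM⁻¹·s⁻¹.

188 nM⁻¹·s⁻¹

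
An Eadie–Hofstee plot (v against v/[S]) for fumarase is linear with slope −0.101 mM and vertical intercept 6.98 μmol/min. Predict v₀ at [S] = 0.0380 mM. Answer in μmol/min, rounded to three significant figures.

1.91 μmol/min

In the Eadie–Hofstee form v = Vmax − Km·(v/[S]), the slope is −Km and the intercept is Vmax, so Km = 0.101 mM and Vmax = 6.98 μmol/min.
v = 6.98 × 0.0380/(0.101 + 0.0380) = 1.91 μmol/min.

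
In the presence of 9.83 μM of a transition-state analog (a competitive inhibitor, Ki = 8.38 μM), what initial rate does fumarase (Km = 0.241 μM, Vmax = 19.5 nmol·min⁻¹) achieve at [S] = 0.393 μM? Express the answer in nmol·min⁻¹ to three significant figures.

α = 1 + [I]/Ki = 1 + 9.83/8.38 = 2.173.
For a competitive inhibitor, Vmax is unchanged and the apparent Km becomes α·Km: Km,app = 0.524 μM, Vmax,app = 19.5 nmol·min⁻¹.
v = Vmax,app·[S]/(Km,app + [S]) = 19.5 × 0.393/(0.524 + 0.393) = 8.36 nmol·min⁻¹.

8.36 nmol·min⁻¹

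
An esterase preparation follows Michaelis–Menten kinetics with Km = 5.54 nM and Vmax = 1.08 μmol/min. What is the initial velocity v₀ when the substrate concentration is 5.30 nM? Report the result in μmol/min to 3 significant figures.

0.528 μmol/min

[S]/(Km+[S]) = 5.30/10.84 = 0.4889, the fractional saturation.
v = 0.4889 × Vmax = 0.4889 × 1.08 = 0.528 μmol/min.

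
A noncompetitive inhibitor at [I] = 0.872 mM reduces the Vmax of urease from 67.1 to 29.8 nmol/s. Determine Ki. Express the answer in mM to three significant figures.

0.697 mM

Noncompetitive: Vmax,app = Vmax/α with α = 1 + [I]/Ki.
α = Vmax/Vmax,app = 67.1/29.8 = 2.252.
Since α = 1 + [I]/Ki, [I]/Ki = 2.252 − 1 = 1.252 and Ki = 0.872/1.252 = 0.697 mM.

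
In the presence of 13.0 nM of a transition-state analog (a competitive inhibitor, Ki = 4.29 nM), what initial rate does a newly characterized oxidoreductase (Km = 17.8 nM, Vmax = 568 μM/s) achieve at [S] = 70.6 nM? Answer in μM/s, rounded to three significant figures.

α = 1 + [I]/Ki = 1 + 13.0/4.29 = 4.030.
For a competitive inhibitor, Vmax is unchanged and the apparent Km becomes α·Km: Km,app = 71.7 nM, Vmax,app = 568 μM/s.
v = Vmax,app·[S]/(Km,app + [S]) = 568 × 70.6/(71.7 + 70.6) = 282 μM/s.

282 μM/s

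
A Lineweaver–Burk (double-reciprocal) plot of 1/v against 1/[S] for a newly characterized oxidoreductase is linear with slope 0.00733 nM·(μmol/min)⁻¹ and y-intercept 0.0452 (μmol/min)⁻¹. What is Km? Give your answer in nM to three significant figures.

y-intercept = 1/Vmax ⇒ Vmax = 22.1 μmol/min; slope = Km/Vmax ⇒ Km = slope × Vmax.
Km = 0.00733 × 22.1 = 0.162 nM.

0.162 nM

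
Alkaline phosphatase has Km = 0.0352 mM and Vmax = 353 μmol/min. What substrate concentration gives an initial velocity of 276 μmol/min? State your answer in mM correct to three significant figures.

0.126 mM

Rearranging v = Vmax[S]/(Km+[S]) gives [S] = Km·v/(Vmax − v).
[S] = 0.0352 × 276 / (353 − 276) = 9.715/77.00 = 0.126 mM.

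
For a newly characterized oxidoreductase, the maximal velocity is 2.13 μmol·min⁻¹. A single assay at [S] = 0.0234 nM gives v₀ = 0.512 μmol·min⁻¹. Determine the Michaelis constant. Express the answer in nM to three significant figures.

0.0739 nM

v/Vmax = 0.512/2.13 = 0.2404 = [S]/(Km+[S]).
So Km + [S] = [S]/0.2404 = 0.09735 nM, giving Km = 0.09735 − 0.0234 = 0.0739 nM.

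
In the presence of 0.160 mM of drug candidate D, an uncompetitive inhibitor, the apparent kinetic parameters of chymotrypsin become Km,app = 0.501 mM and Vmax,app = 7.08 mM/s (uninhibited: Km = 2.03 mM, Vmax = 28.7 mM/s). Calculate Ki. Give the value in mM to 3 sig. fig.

Uncompetitive: Vmax,app = Vmax/α (and Km,app = Km/α) with α = 1 + [I]/Ki.
α = Vmax/Vmax,app = 28.7/7.08 = 4.054.
Since α = 1 + [I]/Ki, [I]/Ki = 4.054 − 1 = 3.054 and Ki = 0.160/3.054 = 0.0524 mM.

0.0524 mM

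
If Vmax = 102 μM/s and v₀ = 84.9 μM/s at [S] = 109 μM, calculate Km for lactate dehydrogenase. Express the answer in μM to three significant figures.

From v = Vmax[S]/(Km+[S]), Km = [S](Vmax − v)/v.
Km = 109 × (102 − 84.9) / 84.9 = 1864/84.9 = 22.0 μM.

22.0 μM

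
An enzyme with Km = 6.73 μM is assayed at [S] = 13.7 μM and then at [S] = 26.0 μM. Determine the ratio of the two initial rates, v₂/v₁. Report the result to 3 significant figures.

The fractional saturations are [S]/(Km+[S]) = 13.7/20.43 = 0.6706 and 26.0/32.73 = 0.7944.
v₂/v₁ is just their ratio: 0.7944/0.6706 = 1.18.

1.18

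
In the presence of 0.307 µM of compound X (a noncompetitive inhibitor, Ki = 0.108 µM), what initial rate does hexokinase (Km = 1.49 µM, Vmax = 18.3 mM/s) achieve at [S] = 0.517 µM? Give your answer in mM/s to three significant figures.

With α = 1 + [I]/Ki = 1 + 0.307/0.108 = 3.843, the noncompetitive rate law is v = (Vmax/α)·[S] / (Km + [S]).
v = (18.3/3.843)×0.517 / (1.49 + 0.517) = 2.462/2.007 = 1.23 mM/s.

1.23 mM/s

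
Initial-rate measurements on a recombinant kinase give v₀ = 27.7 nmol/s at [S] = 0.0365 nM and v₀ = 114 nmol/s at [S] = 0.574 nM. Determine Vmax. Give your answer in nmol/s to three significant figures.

From v = Vmax[S]/(Km+[S]), each point gives Vmax = v(Km+[S])/[S].
Equating: 27.7(Km+0.0365)/0.0365 = 114(Km+0.574)/0.574.
758.9·Km + 27.7 = 198.6·Km + 114, so (758.9 − 198.6)·Km = 114 − 27.7.
Km = 86.30/560.3 = 0.154 nM; then Vmax = 27.7(0.154+0.0365)/0.0365 = 145 nmol/s.

145 nmol/s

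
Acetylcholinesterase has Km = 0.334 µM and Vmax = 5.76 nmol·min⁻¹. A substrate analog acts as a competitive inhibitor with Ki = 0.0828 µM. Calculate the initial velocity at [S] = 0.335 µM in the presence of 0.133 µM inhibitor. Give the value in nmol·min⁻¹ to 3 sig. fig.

With α = 1 + [I]/Ki = 1 + 0.133/0.0828 = 2.606, the competitive rate law is v = Vmax[S] / (αKm + [S]).
v = 5.76×0.335 / (2.606×0.334 + 0.335) = 1.930/1.205 = 1.60 nmol·min⁻¹.

1.60 nmol·min⁻¹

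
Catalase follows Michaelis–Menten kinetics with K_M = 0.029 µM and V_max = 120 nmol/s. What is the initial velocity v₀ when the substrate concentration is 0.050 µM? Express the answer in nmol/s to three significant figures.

75.9 nmol/s

[S]/(Km+[S]) = 0.050/0.07900 = 0.6329, the fractional saturation.
v = 0.6329 × Vmax = 0.6329 × 120 = 75.9 nmol/s.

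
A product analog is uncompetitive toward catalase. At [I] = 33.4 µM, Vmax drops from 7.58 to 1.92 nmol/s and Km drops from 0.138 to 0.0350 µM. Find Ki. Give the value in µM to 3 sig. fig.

Uncompetitive: Vmax,app = Vmax/α (and Km,app = Km/α) with α = 1 + [I]/Ki.
α = Vmax/Vmax,app = 7.58/1.92 = 3.948.
Ki = [I]/(α − 1) = 33.4/2.948 = 11.3 µM.

11.3 µM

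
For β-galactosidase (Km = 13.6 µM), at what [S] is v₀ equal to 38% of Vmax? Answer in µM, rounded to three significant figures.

v/Vmax = [S]/(Km+[S]) = 0.38, so [S] = Km·0.38/(1 − 0.38) = 13.6 × 0.6129.
[S] = 8.34 µM.

8.34 µM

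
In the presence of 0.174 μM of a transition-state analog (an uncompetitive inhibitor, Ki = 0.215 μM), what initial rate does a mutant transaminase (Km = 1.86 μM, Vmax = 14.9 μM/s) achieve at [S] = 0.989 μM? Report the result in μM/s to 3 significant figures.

α = 1 + [I]/Ki = 1 + 0.174/0.215 = 1.809.
For an uncompetitive inhibitor, both parameters are divided by α, giving Vmax/α and Km/α: Km,app = 1.03 μM, Vmax,app = 8.24 μM/s.
v = Vmax,app·[S]/(Km,app + [S]) = 8.24 × 0.989/(1.03 + 0.989) = 4.04 μM/s.

4.04 μM/s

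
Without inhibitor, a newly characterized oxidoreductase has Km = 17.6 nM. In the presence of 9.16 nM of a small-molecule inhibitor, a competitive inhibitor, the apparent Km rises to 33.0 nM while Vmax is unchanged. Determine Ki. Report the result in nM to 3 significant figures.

10.5 nM

Competitive: Km,app = α·Km with α = 1 + [I]/Ki.
α = Km,app/Km = 33.0/17.6 = 1.875.
Ki = [I]/(α − 1) = 9.16/0.8750 = 10.5 nM.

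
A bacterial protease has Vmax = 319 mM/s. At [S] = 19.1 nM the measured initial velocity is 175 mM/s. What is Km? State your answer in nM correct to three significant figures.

From v = Vmax[S]/(Km+[S]), Km = [S](Vmax − v)/v.
Km = 19.1 × (319 − 175) / 175 = 2750/175 = 15.7 nM.

15.7 nM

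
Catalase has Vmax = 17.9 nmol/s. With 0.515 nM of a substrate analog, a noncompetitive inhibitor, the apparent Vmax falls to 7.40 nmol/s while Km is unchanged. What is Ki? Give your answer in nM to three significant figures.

Noncompetitive: Vmax,app = Vmax/α with α = 1 + [I]/Ki.
α = Vmax/Vmax,app = 17.9/7.40 = 2.419.
Since α = 1 + [I]/Ki, [I]/Ki = 2.419 − 1 = 1.419 and Ki = 0.515/1.419 = 0.363 nM.

0.363 nM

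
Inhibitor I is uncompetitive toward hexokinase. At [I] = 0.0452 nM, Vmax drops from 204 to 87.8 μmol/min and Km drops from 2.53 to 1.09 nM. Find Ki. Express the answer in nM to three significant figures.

Uncompetitive: Vmax,app = Vmax/α (and Km,app = Km/α) with α = 1 + [I]/Ki.
α = Vmax/Vmax,app = 204/87.8 = 2.323.
Ki = [I]/(α − 1) = 0.0452/1.323 = 0.0342 nM.

0.0342 nM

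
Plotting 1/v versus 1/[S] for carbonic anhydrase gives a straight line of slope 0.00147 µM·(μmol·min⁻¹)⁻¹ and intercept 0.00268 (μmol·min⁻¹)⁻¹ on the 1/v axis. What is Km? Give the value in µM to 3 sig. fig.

0.549 µM

y-intercept = 1/Vmax ⇒ Vmax = 373 μmol·min⁻¹; slope = Km/Vmax ⇒ Km = slope × Vmax.
Km = 0.00147 × 373 = 0.549 µM.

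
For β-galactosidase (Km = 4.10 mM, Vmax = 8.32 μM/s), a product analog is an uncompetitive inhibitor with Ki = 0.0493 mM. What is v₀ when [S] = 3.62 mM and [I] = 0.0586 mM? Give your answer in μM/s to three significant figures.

α = 1 + [I]/Ki = 1 + 0.0586/0.0493 = 2.189.
For an uncompetitive inhibitor, both parameters are divided by α, giving Vmax/α and Km/α: Km,app = 1.87 mM, Vmax,app = 3.80 μM/s.
v = Vmax,app·[S]/(Km,app + [S]) = 3.80 × 3.62/(1.87 + 3.62) = 2.51 μM/s.

2.51 μM/s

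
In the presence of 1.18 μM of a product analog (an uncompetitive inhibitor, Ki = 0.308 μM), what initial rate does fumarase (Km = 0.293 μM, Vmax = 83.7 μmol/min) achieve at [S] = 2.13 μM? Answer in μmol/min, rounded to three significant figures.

α = 1 + [I]/Ki = 1 + 1.18/0.308 = 4.831.
For an uncompetitive inhibitor, both parameters are divided by α, giving Vmax/α and Km/α: Km,app = 0.0606 μM, Vmax,app = 17.3 μmol/min.
v = Vmax,app·[S]/(Km,app + [S]) = 17.3 × 2.13/(0.0606 + 2.13) = 16.8 μmol/min.

16.8 μmol/min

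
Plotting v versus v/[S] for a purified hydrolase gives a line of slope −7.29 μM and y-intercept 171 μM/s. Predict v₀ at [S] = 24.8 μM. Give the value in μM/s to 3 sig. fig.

132 μM/s

In the Eadie–Hofstee form v = Vmax − Km·(v/[S]), the slope is −Km and the intercept is Vmax, so Km = 7.29 μM and Vmax = 171 μM/s.
v = 171 × 24.8/(7.29 + 24.8) = 132 μM/s.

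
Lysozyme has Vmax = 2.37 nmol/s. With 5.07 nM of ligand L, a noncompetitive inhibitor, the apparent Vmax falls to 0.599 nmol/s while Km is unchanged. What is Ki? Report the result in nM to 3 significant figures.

Noncompetitive: Vmax,app = Vmax/α with α = 1 + [I]/Ki.
α = Vmax/Vmax,app = 2.37/0.599 = 3.957.
Since α = 1 + [I]/Ki, [I]/Ki = 3.957 − 1 = 2.957 and Ki = 5.07/2.957 = 1.71 nM.

1.71 nM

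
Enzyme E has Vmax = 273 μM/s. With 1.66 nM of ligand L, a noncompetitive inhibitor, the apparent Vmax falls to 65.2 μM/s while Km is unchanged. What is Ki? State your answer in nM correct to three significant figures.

0.521 nM

Noncompetitive: Vmax,app = Vmax/α with α = 1 + [I]/Ki.
α = Vmax/Vmax,app = 273/65.2 = 4.187.
Ki = [I]/(α − 1) = 1.66/3.187 = 0.521 nM.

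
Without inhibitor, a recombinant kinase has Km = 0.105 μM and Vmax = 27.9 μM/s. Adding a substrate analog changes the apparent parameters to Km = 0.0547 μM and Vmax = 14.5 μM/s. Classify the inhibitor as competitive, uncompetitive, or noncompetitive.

uncompetitive

Both Km and Vmax decrease by the same factor (~1.92-fold) — characteristic of uncompetitive inhibition.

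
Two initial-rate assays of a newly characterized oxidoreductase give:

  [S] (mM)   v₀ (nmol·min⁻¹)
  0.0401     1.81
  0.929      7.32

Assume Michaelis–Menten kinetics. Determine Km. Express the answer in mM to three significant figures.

In reciprocal form, 1/v = (Km/Vmax)·(1/[S]) + 1/Vmax. The two points give (1/[S], 1/v) = (24.94, 0.5525) and (1.076, 0.1366).
Slope = (0.5525 − 0.1366)/(24.94 − 1.076) = 0.01743; intercept = 0.5525 − 0.01743×24.94 = 0.1179.
Vmax = 1/intercept = 8.49 nmol·min⁻¹; Km = slope × Vmax = 0.01743 × 8.49 = 0.148 mM.

0.148 mM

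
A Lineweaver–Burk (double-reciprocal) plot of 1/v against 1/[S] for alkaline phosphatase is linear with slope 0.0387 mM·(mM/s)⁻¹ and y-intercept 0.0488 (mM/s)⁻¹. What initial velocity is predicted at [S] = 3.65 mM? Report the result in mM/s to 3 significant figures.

16.8 mM/s

The y-intercept is 1/Vmax, so Vmax = 1/0.0488 = 20.5 mM/s.
The slope is Km/Vmax, so Km = 0.0387 × 20.5 = 0.793 mM.
Then v = 20.5 × 3.65/(0.793 + 3.65) = 16.8 mM/s.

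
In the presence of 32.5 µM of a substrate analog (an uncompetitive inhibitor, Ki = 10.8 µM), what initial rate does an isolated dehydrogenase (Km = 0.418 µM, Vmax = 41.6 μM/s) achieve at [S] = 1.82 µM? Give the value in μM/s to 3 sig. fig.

With α = 1 + [I]/Ki = 1 + 32.5/10.8 = 4.009, the uncompetitive rate law is v = (Vmax/α)·[S] / (Km/α + [S]).
v = (41.6/4.009)×1.82 / (0.418/4.009 + 1.82) = 18.88/1.924 = 9.81 μM/s.

9.81 μM/s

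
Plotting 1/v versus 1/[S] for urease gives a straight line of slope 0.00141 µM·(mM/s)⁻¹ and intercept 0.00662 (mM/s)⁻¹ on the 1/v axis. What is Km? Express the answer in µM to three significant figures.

y-intercept = 1/Vmax ⇒ Vmax = 151 mM/s; slope = Km/Vmax ⇒ Km = slope × Vmax.
Km = 0.00141 × 151 = 0.213 µM.

0.213 µM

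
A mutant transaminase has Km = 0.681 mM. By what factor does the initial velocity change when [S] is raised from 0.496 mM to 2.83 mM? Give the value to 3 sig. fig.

Since Vmax cancels, v₂/v₁ = [S]₂(Km+[S]₁) / [S]₁(Km+[S]₂).
= 2.83×(0.681+0.496) / (0.496×(0.681+2.83)) = 3.331/1.741 = 1.91.

1.91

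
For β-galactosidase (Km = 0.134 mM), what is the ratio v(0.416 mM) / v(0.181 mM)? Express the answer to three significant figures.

The fractional saturations are [S]/(Km+[S]) = 0.181/0.3150 = 0.5746 and 0.416/0.5500 = 0.7564.
v₂/v₁ is just their ratio: 0.7564/0.5746 = 1.32.

1.32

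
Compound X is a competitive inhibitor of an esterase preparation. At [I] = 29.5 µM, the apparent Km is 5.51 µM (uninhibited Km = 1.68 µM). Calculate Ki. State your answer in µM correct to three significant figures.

Competitive: Km,app = α·Km with α = 1 + [I]/Ki.
α = Km,app/Km = 5.51/1.68 = 3.280.
Ki = [I]/(α − 1) = 29.5/2.280 = 12.9 µM.

12.9 µM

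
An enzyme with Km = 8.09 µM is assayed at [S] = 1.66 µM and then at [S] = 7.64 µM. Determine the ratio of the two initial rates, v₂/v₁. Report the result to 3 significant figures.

Since Vmax cancels, v₂/v₁ = [S]₂(Km+[S]₁) / [S]₁(Km+[S]₂).
= 7.64×(8.09+1.66) / (1.66×(8.09+7.64)) = 74.49/26.11 = 2.85.

2.85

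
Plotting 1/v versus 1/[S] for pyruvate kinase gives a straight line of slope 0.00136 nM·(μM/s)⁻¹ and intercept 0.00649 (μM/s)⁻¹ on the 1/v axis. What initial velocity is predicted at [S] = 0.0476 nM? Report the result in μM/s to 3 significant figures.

28.5 μM/s

The y-intercept is 1/Vmax, so Vmax = 1/0.00649 = 154 μM/s.
The slope is Km/Vmax, so Km = 0.00136 × 154 = 0.210 nM.
Then v = 154 × 0.0476/(0.210 + 0.0476) = 28.5 μM/s.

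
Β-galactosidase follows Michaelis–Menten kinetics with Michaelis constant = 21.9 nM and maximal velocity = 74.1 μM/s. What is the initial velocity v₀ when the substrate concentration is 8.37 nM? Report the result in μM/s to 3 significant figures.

20.5 μM/s

v = Vmax·[S]/(Km + [S]) = 74.1 × 8.37 / (21.9 + 8.37)
  = 620.2 / 30.27 = 20.5 μM/s.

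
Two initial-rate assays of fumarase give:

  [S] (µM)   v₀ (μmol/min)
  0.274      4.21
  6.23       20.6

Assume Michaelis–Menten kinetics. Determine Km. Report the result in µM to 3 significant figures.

1.36 µM

In reciprocal form, 1/v = (Km/Vmax)·(1/[S]) + 1/Vmax. The two points give (1/[S], 1/v) = (3.650, 0.2375) and (0.1605, 0.04854).
Slope = (0.2375 − 0.04854)/(3.650 − 0.1605) = 0.05416; intercept = 0.2375 − 0.05416×3.650 = 0.03985.
Vmax = 1/intercept = 25.1 μmol/min; Km = slope × Vmax = 0.05416 × 25.1 = 1.36 µM.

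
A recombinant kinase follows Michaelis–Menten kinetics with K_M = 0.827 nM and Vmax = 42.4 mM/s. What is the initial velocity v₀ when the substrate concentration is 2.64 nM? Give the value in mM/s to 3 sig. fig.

32.3 mM/s

v = Vmax·[S]/(Km + [S]) = 42.4 × 2.64 / (0.827 + 2.64)
  = 111.9 / 3.467 = 32.3 mM/s.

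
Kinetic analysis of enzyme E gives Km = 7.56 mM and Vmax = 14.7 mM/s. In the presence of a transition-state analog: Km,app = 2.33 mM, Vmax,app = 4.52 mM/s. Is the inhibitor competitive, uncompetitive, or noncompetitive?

Both Km and Vmax decrease by the same factor (~3.25-fold) — characteristic of uncompetitive inhibition.

uncompetitive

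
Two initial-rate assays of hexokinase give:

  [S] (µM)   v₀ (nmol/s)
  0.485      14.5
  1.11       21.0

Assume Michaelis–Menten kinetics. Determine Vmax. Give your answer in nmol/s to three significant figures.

In reciprocal form, 1/v = (Km/Vmax)·(1/[S]) + 1/Vmax. The two points give (1/[S], 1/v) = (2.062, 0.06897) and (0.9009, 0.04762).
Slope = (0.06897 − 0.04762)/(2.062 − 0.9009) = 0.01839; intercept = 0.06897 − 0.01839×2.062 = 0.03105.
Vmax = 1/intercept = 32.2 nmol/s; Km = slope × Vmax = 0.01839 × 32.2 = 0.592 µM.

32.2 nmol/s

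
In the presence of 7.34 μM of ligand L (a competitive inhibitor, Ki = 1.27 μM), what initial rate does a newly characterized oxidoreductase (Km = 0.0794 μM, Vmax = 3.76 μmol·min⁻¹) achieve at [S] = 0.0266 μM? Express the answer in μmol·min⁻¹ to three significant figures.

0.177 μmol·min⁻¹

α = 1 + [I]/Ki = 1 + 7.34/1.27 = 6.780.
For a competitive inhibitor, Vmax is unchanged and the apparent Km becomes α·Km: Km,app = 0.538 μM, Vmax,app = 3.76 μmol·min⁻¹.
v = Vmax,app·[S]/(Km,app + [S]) = 3.76 × 0.0266/(0.538 + 0.0266) = 0.177 μmol·min⁻¹.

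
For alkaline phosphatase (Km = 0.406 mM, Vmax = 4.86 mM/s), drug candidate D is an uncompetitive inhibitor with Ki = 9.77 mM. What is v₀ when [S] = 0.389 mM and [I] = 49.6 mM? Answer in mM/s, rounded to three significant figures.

α = 1 + [I]/Ki = 1 + 49.6/9.77 = 6.077.
For an uncompetitive inhibitor, both parameters are divided by α, giving Vmax/α and Km/α: Km,app = 0.0668 mM, Vmax,app = 0.800 mM/s.
v = Vmax,app·[S]/(Km,app + [S]) = 0.800 × 0.389/(0.0668 + 0.389) = 0.683 mM/s.

0.683 mM/s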